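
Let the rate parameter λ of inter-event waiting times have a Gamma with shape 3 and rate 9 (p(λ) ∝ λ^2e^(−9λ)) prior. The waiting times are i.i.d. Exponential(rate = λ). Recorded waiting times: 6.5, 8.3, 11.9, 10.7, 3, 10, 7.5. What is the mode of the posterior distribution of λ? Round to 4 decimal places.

λ̂_MAP = 0.1345

The Exponential(rate=λ) likelihood is ∝ λ^n e^(−λΣtᵢ). Here n = 7 and Σtᵢ = 6.5 + 8.3 + 11.9 + 10.7 + 3 + 10 + 7.5 = 57.9.
Posterior ∝ λ^2e^(−9λ) · λ^7e^(−57.9λ) = λ^9e^(−66.9λ), i.e. Gamma(10, 66.9).
Mode = (a−1)/b = 9/66.9 ≈ 0.1345.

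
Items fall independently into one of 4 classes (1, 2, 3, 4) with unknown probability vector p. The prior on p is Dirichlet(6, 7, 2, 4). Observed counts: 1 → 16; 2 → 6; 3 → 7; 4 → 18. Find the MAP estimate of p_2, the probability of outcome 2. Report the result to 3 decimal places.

The posterior is Dirichlet(αᵢ + nᵢ) = Dirichlet(22, 13, 9, 22).
For a Dirichlet(a₁,…,a_K) with all aᵢ > 1, the mode has j-th component (aⱼ − 1)/(Σaᵢ − K).
Here Σaᵢ = 66 and K = 4, so p_2 = (13 − 1)/(66 − 4) = 12/62 ≈ 0.194.

MAP estimate: 0.194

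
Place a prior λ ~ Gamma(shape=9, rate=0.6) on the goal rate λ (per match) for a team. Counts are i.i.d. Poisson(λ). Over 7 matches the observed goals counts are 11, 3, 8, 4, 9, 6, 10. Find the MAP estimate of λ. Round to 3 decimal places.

Σxᵢ = 11+3+8+4+9+6+10 = 51, with n = 7.
Posterior ∝ λ^8e^(−0.6λ) · λ^51e^(−7λ) = λ^59e^(−7.6λ), i.e. Gamma(shape=60, rate=7.6).
The mode of a Gamma(a, b) with a ≥ 1 (shape–rate) is (a−1)/b = 59/7.6 ≈ 7.763.

λ̂_MAP = 7.763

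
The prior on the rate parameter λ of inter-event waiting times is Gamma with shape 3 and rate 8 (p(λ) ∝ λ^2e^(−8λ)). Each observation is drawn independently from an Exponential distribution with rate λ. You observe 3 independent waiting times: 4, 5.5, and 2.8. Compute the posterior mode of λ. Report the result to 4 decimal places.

λ̂_MAP = 0.2463

The Exponential(rate=λ) likelihood is ∝ λ^n e^(−λΣtᵢ). Here n = 3 and Σtᵢ = 4 + 5.5 + 2.8 = 12.3.
Posterior ∝ λ^2e^(−8λ) · λ^3e^(−12.3λ) = λ^5e^(−20.3λ), i.e. Gamma(6, 20.3).
Mode = (a−1)/b = 5/20.3 ≈ 0.2463.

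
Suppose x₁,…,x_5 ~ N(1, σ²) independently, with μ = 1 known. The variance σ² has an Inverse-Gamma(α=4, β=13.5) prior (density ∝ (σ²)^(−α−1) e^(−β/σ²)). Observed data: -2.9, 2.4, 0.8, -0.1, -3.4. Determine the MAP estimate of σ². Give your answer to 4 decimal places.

Sum of squared deviations about the known mean: SS = (-2.9−1)² + (2.4−1)² + (0.8−1)² + (-0.1−1)² + (-3.4−1)² = 37.78.
The Normal likelihood contributes (σ²)^(−n/2) exp(−SS/(2σ²)), so the posterior is Inverse-Gamma(α + n/2, β + SS/2) = Inverse-Gamma(6.5, 32.39).
The mode of Inverse-Gamma(a, b) is b/(a+1) = 32.39/7.5 ≈ 4.3187.

σ̂²_MAP = 4.3187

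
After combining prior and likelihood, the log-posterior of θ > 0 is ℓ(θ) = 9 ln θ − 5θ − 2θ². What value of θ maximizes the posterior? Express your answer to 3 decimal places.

ℓ'(θ) = 9/θ − 5 − 4θ. Setting this to zero and multiplying by θ: 4θ² + 5θ − 9 = 0.
θ = (−5 + √(5² + 4·4·9)) / (2·4) = (−5 + √169) / 8 = (−5 + 13)/8 = 1.
ℓ''(θ) = −9/θ² − 4 < 0, confirming a maximum.

θ̂_MAP = 1.000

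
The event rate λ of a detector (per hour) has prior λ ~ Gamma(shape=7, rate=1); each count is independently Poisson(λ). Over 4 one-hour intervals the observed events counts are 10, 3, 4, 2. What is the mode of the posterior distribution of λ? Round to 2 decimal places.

λ̂_MAP = 5.00

Σxᵢ = 10+3+4+2 = 19, with n = 4.
Posterior ∝ λ^6e^(−1λ) · λ^19e^(−4λ) = λ^25e^(−5λ), i.e. Gamma(shape=26, rate=5).
The mode of a Gamma(a, b) with a ≥ 1 (shape–rate) is (a−1)/b = 25/5 ≈ 5.00.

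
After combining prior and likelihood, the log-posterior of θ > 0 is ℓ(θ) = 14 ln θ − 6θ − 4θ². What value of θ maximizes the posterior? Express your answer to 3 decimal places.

θ̂_MAP = 1.000

ℓ'(θ) = 14/θ − 6 − 8θ. Setting this to zero and multiplying by θ: 8θ² + 6θ − 14 = 0.
θ = (−6 + √(6² + 4·8·14)) / (2·8) = (−6 + √484) / 16 = (−6 + 22)/16 = 1.
ℓ''(θ) = −14/θ² − 8 < 0, confirming a maximum.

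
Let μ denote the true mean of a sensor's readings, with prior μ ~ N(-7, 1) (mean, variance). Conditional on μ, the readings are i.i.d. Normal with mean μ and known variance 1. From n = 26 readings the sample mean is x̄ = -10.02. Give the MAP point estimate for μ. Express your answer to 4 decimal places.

n = 26, x̄ = -10.02.
For a Normal prior and Normal likelihood with known variance, the posterior is Normal; its mode equals its mean, the precision-weighted average.
Prior precision 1/σ₀² = 1/1 = 1; data precision n/σ² = 26/1 = 26.
μ̂ = (1·(-7) + 26·(-10.02)) / (1 + 26) = (-267.52)/27 = -6688/675 ≈ -9.9081.

μ̂_MAP = -9.9081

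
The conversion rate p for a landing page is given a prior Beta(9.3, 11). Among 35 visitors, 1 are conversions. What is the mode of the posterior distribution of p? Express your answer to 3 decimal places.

p̂_MAP = 0.174

Prior: Beta(9.3, 11).
Data: 1 success in 35 trials. The binomial likelihood contributes p(1−p)^34, so the posterior is Beta(9.3+1, 11+34) = Beta(10.3, 45).
For Beta(a, b) with a, b > 1 the mode is (a−1)/(a+b−2) = 9.3/53.3 ≈ 0.174.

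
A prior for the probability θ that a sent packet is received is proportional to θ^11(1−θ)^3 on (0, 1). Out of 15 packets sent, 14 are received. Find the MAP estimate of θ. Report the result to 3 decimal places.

θ̂_MAP = 0.862

The prior density ∝ θ^11(1−θ)^3 is the kernel of Beta(12, 4).
Data: 14 successes in 15 trials. The binomial likelihood contributes θ^14(1−θ)^1, so the posterior is Beta(12+14, 4+1) = Beta(26, 5).
For Beta(a, b) with a, b > 1 the mode is (a−1)/(a+b−2) = 25/29 ≈ 0.862.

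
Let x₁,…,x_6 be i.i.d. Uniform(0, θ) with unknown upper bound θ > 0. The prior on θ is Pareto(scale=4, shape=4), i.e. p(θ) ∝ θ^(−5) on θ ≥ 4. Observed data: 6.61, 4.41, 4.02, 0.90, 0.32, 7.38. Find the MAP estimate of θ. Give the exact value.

The Uniform(0, θ) likelihood is θ^(−n) for θ ≥ max(xᵢ), zero otherwise. Here max(xᵢ) = 7.38.
Posterior ∝ θ^(−5) · θ^(−6) = θ^(−11) on θ ≥ max(4, 7.38) = 7.38.
This density is strictly decreasing in θ, so the posterior mode lies at the lower boundary of the support.

θ̂_MAP = 7.38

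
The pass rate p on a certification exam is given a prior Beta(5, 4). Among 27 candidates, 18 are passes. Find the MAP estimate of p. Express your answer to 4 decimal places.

Prior: Beta(5, 4).
Data: 18 successes in 27 trials. The binomial likelihood contributes p^18(1−p)^9, so the posterior is Beta(5+18, 4+9) = Beta(23, 13).
For Beta(a, b) with a, b > 1 the mode is (a−1)/(a+b−2) = 22/34 ≈ 0.6471.

p̂_MAP = 0.6471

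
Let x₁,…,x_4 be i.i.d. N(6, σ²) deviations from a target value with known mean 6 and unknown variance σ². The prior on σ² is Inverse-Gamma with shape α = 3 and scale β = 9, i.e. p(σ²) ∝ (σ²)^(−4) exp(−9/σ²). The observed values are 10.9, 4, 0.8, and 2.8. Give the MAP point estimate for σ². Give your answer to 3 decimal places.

σ̂²_MAP = 6.941

Sum of squared deviations about the known mean: SS = (10.9−6)² + (4−6)² + (0.8−6)² + (2.8−6)² = 65.29.
The Normal likelihood contributes (σ²)^(−n/2) exp(−SS/(2σ²)), so the posterior is Inverse-Gamma(α + n/2, β + SS/2) = Inverse-Gamma(5, 41.645).
The mode of Inverse-Gamma(a, b) is b/(a+1) = 41.645/6 ≈ 6.941.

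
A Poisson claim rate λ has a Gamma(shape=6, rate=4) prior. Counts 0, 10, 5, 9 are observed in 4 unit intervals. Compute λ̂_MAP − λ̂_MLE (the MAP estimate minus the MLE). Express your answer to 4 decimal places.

Σxᵢ = 24. Posterior is Gamma(30, 8); MAP = (30−1)/8 = 29/8 ≈ 3.62500.
MLE = x̄ = 24/4 ≈ 6.00000.
Difference = 29/8 − 24/4 = -19/8 ≈ -2.3750.

MAP − MLE = -2.3750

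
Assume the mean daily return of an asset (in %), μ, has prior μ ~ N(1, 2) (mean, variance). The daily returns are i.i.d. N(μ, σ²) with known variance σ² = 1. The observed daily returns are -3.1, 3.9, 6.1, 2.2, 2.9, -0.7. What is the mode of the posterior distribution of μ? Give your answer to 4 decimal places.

n = 6; x̄ = ((-3.1) + 3.9 + 6.1 + 2.2 + 2.9 + (-0.7))/6 = 11.3/6 = 113/60 ≈ 1.8833.
For a Normal prior and Normal likelihood with known variance, the posterior is Normal; its mode equals its mean, the precision-weighted average.
Prior precision 1/σ₀² = 1/2 = 0.5; data precision n/σ² = 6/1 = 6.
μ̂ = (0.5·1 + 6·(113/60)) / (0.5 + 6) = 11.8/6.5 = 118/65 ≈ 1.8154.

μ̂_MAP = 1.8154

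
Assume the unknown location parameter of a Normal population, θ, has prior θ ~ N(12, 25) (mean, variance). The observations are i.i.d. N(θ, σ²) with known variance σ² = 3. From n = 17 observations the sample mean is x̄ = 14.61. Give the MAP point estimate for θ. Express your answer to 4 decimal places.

n = 17, x̄ = 14.61.
For a Normal prior and Normal likelihood with known variance, the posterior is Normal; its mode equals its mean, the precision-weighted average.
Prior precision 1/σ₀² = 1/25 = 0.04; data precision n/σ² = 17/3.
θ̂ = (0.04·12 + (17/3)·14.61) / (0.04 + 17/3) = 83.27/(428/75) = 24981/1712 ≈ 14.5917.

θ̂_MAP = 14.5917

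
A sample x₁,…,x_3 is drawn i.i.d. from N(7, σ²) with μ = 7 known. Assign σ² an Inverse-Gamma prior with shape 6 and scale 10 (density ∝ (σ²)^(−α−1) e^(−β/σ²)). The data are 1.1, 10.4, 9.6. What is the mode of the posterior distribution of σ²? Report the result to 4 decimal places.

σ̂²_MAP = 4.3018

Sum of squared deviations about the known mean: SS = (1.1−7)² + (10.4−7)² + (9.6−7)² = 53.13.
The Normal likelihood contributes (σ²)^(−n/2) exp(−SS/(2σ²)), so the posterior is Inverse-Gamma(α + n/2, β + SS/2) = Inverse-Gamma(7.5, 36.565).
The mode of Inverse-Gamma(a, b) is b/(a+1) = 36.565/8.5 ≈ 4.3018.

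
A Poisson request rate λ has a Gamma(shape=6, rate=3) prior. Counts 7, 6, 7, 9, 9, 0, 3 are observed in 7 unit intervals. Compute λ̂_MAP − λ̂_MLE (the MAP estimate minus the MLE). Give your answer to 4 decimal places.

Σxᵢ = 41. Posterior is Gamma(47, 10); MAP = (47−1)/10 = 46/10 ≈ 4.60000.
MLE = x̄ = 41/7 ≈ 5.85714.
Difference = 46/10 − 41/7 = -44/35 ≈ -1.2571.

MAP − MLE = -1.2571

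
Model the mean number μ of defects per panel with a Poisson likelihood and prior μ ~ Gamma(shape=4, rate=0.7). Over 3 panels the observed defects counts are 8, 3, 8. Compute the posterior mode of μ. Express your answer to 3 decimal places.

μ̂_MAP = 5.946

Σxᵢ = 8+3+8 = 19, with n = 3.
Posterior ∝ μ^3e^(−0.7μ) · μ^19e^(−3μ) = μ^22e^(−3.7μ), i.e. Gamma(shape=23, rate=3.7).
The mode of a Gamma(a, b) with a ≥ 1 (shape–rate) is (a−1)/b = 22/3.7 ≈ 5.946.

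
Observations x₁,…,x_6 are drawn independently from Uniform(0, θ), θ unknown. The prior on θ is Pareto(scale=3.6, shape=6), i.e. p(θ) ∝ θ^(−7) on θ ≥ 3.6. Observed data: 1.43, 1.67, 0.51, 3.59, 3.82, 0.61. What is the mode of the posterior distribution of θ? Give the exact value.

The Uniform(0, θ) likelihood is θ^(−n) for θ ≥ max(xᵢ), zero otherwise. Here max(xᵢ) = 3.82.
Posterior ∝ θ^(−7) · θ^(−6) = θ^(−13) on θ ≥ max(3.6, 3.82) = 3.82.
This density is strictly decreasing in θ, so the posterior mode lies at the lower boundary of the support.

θ̂_MAP = 3.82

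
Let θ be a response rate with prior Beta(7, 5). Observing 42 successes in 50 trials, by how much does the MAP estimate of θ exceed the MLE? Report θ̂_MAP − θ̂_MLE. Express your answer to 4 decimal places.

MAP − MLE = -0.0400

Posterior is Beta(49, 13); MAP = (49−1)/(62−2) = 48/60 ≈ 0.80000.
MLE ignores the prior: θ̂_MLE = k/n = 42/50 ≈ 0.84000.
Difference = 48/60 − 42/50 = -1/25 ≈ -0.0400.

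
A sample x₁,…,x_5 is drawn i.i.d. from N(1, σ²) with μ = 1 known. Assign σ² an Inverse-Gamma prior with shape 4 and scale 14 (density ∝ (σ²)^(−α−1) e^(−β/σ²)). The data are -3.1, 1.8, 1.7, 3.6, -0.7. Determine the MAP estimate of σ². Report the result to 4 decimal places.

Sum of squared deviations about the known mean: SS = (-3.1−1)² + (1.8−1)² + (1.7−1)² + (3.6−1)² + (-0.7−1)² = 27.59.
The Normal likelihood contributes (σ²)^(−n/2) exp(−SS/(2σ²)), so the posterior is Inverse-Gamma(α + n/2, β + SS/2) = Inverse-Gamma(6.5, 27.795).
The mode of Inverse-Gamma(a, b) is b/(a+1) = 27.795/7.5 ≈ 3.7060.

σ̂²_MAP = 3.7060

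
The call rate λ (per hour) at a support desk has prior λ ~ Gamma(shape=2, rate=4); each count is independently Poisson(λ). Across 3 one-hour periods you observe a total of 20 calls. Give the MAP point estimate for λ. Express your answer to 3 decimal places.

Σxᵢ = 20, n = 3.
Posterior ∝ λe^(−4λ) · λ^20e^(−3λ) = λ^21e^(−7λ), i.e. Gamma(shape=22, rate=7).
The mode of a Gamma(a, b) with a ≥ 1 (shape–rate) is (a−1)/b = 21/7 ≈ 3.000.

λ̂_MAP = 3.000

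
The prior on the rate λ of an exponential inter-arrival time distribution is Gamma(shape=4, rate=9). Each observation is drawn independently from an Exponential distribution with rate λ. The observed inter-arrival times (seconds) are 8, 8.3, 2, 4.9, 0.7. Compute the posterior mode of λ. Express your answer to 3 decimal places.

λ̂_MAP = 0.243

The Exponential(rate=λ) likelihood is ∝ λ^n e^(−λΣtᵢ). Here n = 5 and Σtᵢ = 8 + 8.3 + 2 + 4.9 + 0.7 = 23.9.
Posterior ∝ λ^3e^(−9λ) · λ^5e^(−23.9λ) = λ^8e^(−32.9λ), i.e. Gamma(9, 32.9).
Mode = (a−1)/b = 8/32.9 ≈ 0.243.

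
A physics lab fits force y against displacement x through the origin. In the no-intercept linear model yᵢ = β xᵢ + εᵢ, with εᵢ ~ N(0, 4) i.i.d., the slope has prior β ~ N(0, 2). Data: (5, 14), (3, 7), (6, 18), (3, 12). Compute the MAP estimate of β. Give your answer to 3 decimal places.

log p(β | y) = −Σ(yᵢ − βxᵢ)²/(2·4) − β²/(2·2) + const.
Setting the derivative to zero: Σxᵢ(yᵢ − βxᵢ)/4 − β/2 = 0, so β = Σxᵢyᵢ / (Σxᵢ² + σ²/τ²).
Σxᵢyᵢ = 5·14 + 3·7 + 6·18 + 3·12 = 235; Σxᵢ² = 79; σ²/τ² = 2.
β̂_MAP = 235 / (79 + 2) = 235/81 ≈ 2.901.

β̂_MAP = 2.901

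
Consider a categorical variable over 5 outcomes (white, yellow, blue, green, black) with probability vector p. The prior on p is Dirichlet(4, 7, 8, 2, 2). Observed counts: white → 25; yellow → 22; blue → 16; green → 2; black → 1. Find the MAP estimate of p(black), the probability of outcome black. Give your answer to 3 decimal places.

MAP estimate of p(black) = 0.024

The posterior is Dirichlet(αᵢ + nᵢ) = Dirichlet(29, 29, 24, 4, 3).
For a Dirichlet(a₁,…,a_K) with all aᵢ > 1, the mode has j-th component (aⱼ − 1)/(Σaᵢ − K).
Here Σaᵢ = 89 and K = 5, so p(black) = (3 − 1)/(89 − 5) = 2/84 ≈ 0.024.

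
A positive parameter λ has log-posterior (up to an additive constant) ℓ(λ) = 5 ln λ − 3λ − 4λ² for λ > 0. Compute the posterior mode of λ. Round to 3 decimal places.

λ̂_MAP = 0.625

ℓ'(λ) = 5/λ − 3 − 8λ. Setting this to zero and multiplying by λ: 8λ² + 3λ − 5 = 0.
λ = (−3 + √(3² + 4·8·5)) / (2·8) = (−3 + √169) / 16 = (−3 + 13)/16 = 5/8.
ℓ''(λ) = −5/λ² − 8 < 0, confirming a maximum.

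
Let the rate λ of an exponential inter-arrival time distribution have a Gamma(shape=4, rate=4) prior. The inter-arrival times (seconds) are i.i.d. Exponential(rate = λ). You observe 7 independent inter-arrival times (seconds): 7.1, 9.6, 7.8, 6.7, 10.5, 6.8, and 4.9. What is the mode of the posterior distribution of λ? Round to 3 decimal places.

λ̂_MAP = 0.174

The Exponential(rate=λ) likelihood is ∝ λ^n e^(−λΣtᵢ). Here n = 7 and Σtᵢ = 7.1 + 9.6 + 7.8 + 6.7 + 10.5 + 6.8 + 4.9 = 53.4.
Posterior ∝ λ^3e^(−4λ) · λ^7e^(−53.4λ) = λ^10e^(−57.4λ), i.e. Gamma(11, 57.4).
Mode = (a−1)/b = 10/57.4 ≈ 0.174.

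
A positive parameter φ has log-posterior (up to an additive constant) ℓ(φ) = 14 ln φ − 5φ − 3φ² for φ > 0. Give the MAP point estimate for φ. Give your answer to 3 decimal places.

φ̂_MAP = 1.167

ℓ'(φ) = 14/φ − 5 − 6φ. Setting this to zero and multiplying by φ: 6φ² + 5φ − 14 = 0.
φ = (−5 + √(5² + 4·6·14)) / (2·6) = (−5 + √361) / 12 = (−5 + 19)/12 = 7/6.
ℓ''(φ) = −14/φ² − 6 < 0, confirming a maximum.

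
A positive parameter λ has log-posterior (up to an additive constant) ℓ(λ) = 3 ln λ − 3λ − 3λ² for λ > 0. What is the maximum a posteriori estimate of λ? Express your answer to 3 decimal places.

ℓ'(λ) = 3/λ − 3 − 6λ. Setting this to zero and multiplying by λ: 6λ² + 3λ − 3 = 0.
λ = (−3 + √(3² + 4·6·3)) / (2·6) = (−3 + √81) / 12 = (−3 + 9)/12 = 1/2.
ℓ''(λ) = −3/λ² − 6 < 0, confirming a maximum.

λ̂_MAP = 0.500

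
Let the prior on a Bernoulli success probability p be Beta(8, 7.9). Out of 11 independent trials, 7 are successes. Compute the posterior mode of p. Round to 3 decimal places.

p̂_MAP = 0.562

Prior: Beta(8, 7.9).
Data: 7 successes in 11 trials. The binomial likelihood contributes p^7(1−p)^4, so the posterior is Beta(8+7, 7.9+4) = Beta(15, 11.9).
For Beta(a, b) with a, b > 1 the mode is (a−1)/(a+b−2) = 14/24.9 ≈ 0.562.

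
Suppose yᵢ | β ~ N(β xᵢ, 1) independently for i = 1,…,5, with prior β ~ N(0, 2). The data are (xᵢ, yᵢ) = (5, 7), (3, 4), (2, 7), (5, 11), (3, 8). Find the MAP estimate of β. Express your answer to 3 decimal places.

β̂_MAP = 1.931

log p(β | y) = −Σ(yᵢ − βxᵢ)²/(2·1) − β²/(2·2) + const.
Setting the derivative to zero: Σxᵢ(yᵢ − βxᵢ)/1 − β/2 = 0, so β = Σxᵢyᵢ / (Σxᵢ² + σ²/τ²).
Σxᵢyᵢ = 5·7 + 3·4 + 2·7 + 5·11 + 3·8 = 140; Σxᵢ² = 72; σ²/τ² = 0.5.
β̂_MAP = 140 / (72 + 0.5) = 140/72.5 ≈ 1.931.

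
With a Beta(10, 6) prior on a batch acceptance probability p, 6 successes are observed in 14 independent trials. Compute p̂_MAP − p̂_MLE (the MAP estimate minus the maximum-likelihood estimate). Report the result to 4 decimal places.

MAP − MLE = 0.1071

Posterior is Beta(16, 14); MAP = (16−1)/(30−2) = 15/28 ≈ 0.53571.
MLE ignores the prior: p̂_MLE = k/n = 6/14 ≈ 0.42857.
Difference = 15/28 − 6/14 = 3/28 ≈ 0.1071.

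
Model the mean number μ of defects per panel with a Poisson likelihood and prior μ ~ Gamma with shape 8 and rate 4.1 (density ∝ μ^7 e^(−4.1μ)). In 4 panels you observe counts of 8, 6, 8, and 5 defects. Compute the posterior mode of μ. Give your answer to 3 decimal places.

μ̂_MAP = 4.198

Σxᵢ = 8+6+8+5 = 27, with n = 4.
Posterior ∝ μ^7e^(−4.1μ) · μ^27e^(−4μ) = μ^34e^(−8.1μ), i.e. Gamma(shape=35, rate=8.1).
The mode of a Gamma(a, b) with a ≥ 1 (shape–rate) is (a−1)/b = 34/8.1 ≈ 4.198.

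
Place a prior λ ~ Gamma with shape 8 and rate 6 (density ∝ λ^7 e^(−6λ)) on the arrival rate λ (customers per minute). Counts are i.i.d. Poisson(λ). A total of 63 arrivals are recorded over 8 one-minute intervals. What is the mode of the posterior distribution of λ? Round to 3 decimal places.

λ̂_MAP = 5.000

Σxᵢ = 63, n = 8.
Posterior ∝ λ^7e^(−6λ) · λ^63e^(−8λ) = λ^70e^(−14λ), i.e. Gamma(shape=71, rate=14).
The mode of a Gamma(a, b) with a ≥ 1 (shape–rate) is (a−1)/b = 70/14 ≈ 5.000.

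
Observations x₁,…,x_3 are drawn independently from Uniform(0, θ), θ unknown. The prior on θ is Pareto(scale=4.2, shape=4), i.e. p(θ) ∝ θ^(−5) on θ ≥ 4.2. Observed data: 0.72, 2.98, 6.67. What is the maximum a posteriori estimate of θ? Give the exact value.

θ̂_MAP = 6.67

The Uniform(0, θ) likelihood is θ^(−n) for θ ≥ max(xᵢ), zero otherwise. Here max(xᵢ) = 6.67.
Posterior ∝ θ^(−5) · θ^(−3) = θ^(−8) on θ ≥ max(4.2, 6.67) = 6.67.
This density is strictly decreasing in θ, so the posterior mode lies at the lower boundary of the support.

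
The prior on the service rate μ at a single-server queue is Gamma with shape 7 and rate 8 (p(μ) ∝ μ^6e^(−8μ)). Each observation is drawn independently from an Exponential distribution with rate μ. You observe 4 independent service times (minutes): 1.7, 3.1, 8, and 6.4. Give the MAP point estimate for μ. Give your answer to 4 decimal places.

μ̂_MAP = 0.3676

The Exponential(rate=μ) likelihood is ∝ μ^n e^(−μΣtᵢ). Here n = 4 and Σtᵢ = 1.7 + 3.1 + 8 + 6.4 = 19.2.
Posterior ∝ μ^6e^(−8μ) · μ^4e^(−19.2μ) = μ^10e^(−27.2μ), i.e. Gamma(11, 27.2).
Mode = (a−1)/b = 10/27.2 ≈ 0.3676.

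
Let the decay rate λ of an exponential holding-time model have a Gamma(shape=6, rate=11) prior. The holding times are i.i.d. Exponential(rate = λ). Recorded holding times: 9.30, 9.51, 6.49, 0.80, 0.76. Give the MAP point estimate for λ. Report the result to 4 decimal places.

The Exponential(rate=λ) likelihood is ∝ λ^n e^(−λΣtᵢ). Here n = 5 and Σtᵢ = 9.30 + 9.51 + 6.49 + 0.80 + 0.76 = 26.86.
Posterior ∝ λ^5e^(−11λ) · λ^5e^(−26.86λ) = λ^10e^(−37.86λ), i.e. Gamma(11, 37.86).
Mode = (a−1)/b = 10/37.86 ≈ 0.2641.

λ̂_MAP = 0.2641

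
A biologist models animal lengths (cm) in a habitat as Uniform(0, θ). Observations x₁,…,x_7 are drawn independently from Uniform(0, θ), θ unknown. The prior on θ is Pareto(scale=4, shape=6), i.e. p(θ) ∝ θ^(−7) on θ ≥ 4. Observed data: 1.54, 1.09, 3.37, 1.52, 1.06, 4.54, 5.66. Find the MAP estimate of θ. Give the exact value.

The Uniform(0, θ) likelihood is θ^(−n) for θ ≥ max(xᵢ), zero otherwise. Here max(xᵢ) = 5.66.
Posterior ∝ θ^(−7) · θ^(−7) = θ^(−14) on θ ≥ max(4, 5.66) = 5.66.
This density is strictly decreasing in θ, so the posterior mode lies at the lower boundary of the support.

θ̂_MAP = 5.66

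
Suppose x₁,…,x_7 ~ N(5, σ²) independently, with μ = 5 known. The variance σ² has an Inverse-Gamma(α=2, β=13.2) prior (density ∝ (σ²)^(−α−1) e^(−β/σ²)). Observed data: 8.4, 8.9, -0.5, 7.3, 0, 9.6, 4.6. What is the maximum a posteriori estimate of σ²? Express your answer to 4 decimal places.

Sum of squared deviations about the known mean: SS = (8.4−5)² + (8.9−5)² + (-0.5−5)² + (7.3−5)² + (0−5)² + (9.6−5)² + (4.6−5)² = 108.63.
The Normal likelihood contributes (σ²)^(−n/2) exp(−SS/(2σ²)), so the posterior is Inverse-Gamma(α + n/2, β + SS/2) = Inverse-Gamma(5.5, 67.515).
The mode of Inverse-Gamma(a, b) is b/(a+1) = 67.515/6.5 ≈ 10.3869.

σ̂²_MAP = 10.3869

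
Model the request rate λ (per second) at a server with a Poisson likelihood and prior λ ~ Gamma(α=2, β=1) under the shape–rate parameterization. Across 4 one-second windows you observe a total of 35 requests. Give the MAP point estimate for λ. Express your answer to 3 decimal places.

Σxᵢ = 35, n = 4.
Posterior ∝ λe^(−1λ) · λ^35e^(−4λ) = λ^36e^(−5λ), i.e. Gamma(shape=37, rate=5).
The mode of a Gamma(a, b) with a ≥ 1 (shape–rate) is (a−1)/b = 36/5 ≈ 7.200.

λ̂_MAP = 7.200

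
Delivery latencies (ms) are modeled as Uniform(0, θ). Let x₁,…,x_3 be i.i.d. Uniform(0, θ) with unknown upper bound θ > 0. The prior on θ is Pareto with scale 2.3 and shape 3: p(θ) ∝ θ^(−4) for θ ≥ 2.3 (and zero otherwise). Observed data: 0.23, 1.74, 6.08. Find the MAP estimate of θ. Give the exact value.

θ̂_MAP = 6.08

The Uniform(0, θ) likelihood is θ^(−n) for θ ≥ max(xᵢ), zero otherwise. Here max(xᵢ) = 6.08.
Posterior ∝ θ^(−4) · θ^(−3) = θ^(−7) on θ ≥ max(2.3, 6.08) = 6.08.
This density is strictly decreasing in θ, so the posterior mode lies at the lower boundary of the support.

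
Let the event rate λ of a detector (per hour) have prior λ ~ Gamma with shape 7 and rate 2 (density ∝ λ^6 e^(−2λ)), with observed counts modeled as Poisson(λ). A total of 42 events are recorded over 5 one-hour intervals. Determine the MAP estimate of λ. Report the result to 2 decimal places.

Σxᵢ = 42, n = 5.
Posterior ∝ λ^6e^(−2λ) · λ^42e^(−5λ) = λ^48e^(−7λ), i.e. Gamma(shape=49, rate=7).
The mode of a Gamma(a, b) with a ≥ 1 (shape–rate) is (a−1)/b = 48/7 ≈ 6.86.

λ̂_MAP = 6.86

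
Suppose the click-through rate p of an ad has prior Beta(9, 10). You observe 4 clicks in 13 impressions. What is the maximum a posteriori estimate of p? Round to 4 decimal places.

Prior: Beta(9, 10).
Data: 4 successes in 13 trials. The binomial likelihood contributes p^4(1−p)^9, so the posterior is Beta(9+4, 10+9) = Beta(13, 19).
For Beta(a, b) with a, b > 1 the mode is (a−1)/(a+b−2) = 12/30 ≈ 0.4000.

p̂_MAP = 0.4000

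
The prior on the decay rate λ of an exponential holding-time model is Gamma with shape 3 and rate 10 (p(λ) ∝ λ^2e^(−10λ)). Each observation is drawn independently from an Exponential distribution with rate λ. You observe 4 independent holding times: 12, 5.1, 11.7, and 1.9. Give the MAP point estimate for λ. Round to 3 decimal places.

The Exponential(rate=λ) likelihood is ∝ λ^n e^(−λΣtᵢ). Here n = 4 and Σtᵢ = 12 + 5.1 + 11.7 + 1.9 = 30.7.
Posterior ∝ λ^2e^(−10λ) · λ^4e^(−30.7λ) = λ^6e^(−40.7λ), i.e. Gamma(7, 40.7).
Mode = (a−1)/b = 6/40.7 ≈ 0.147.

λ̂_MAP = 0.147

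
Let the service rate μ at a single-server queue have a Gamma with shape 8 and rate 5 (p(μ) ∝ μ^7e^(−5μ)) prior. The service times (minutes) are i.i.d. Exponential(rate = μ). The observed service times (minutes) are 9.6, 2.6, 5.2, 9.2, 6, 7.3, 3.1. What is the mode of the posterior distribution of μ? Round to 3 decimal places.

μ̂_MAP = 0.292

The Exponential(rate=μ) likelihood is ∝ μ^n e^(−μΣtᵢ). Here n = 7 and Σtᵢ = 9.6 + 2.6 + 5.2 + 9.2 + 6 + 7.3 + 3.1 = 43.
Posterior ∝ μ^7e^(−5μ) · μ^7e^(−43μ) = μ^14e^(−48μ), i.e. Gamma(15, 48).
Mode = (a−1)/b = 14/48 ≈ 0.292.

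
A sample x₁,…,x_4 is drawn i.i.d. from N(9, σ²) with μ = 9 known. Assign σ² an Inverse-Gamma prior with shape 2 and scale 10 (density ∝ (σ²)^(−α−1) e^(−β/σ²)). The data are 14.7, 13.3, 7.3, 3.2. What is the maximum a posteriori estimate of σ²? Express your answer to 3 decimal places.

σ̂²_MAP = 10.751

Sum of squared deviations about the known mean: SS = (14.7−9)² + (13.3−9)² + (7.3−9)² + (3.2−9)² = 87.51.
The Normal likelihood contributes (σ²)^(−n/2) exp(−SS/(2σ²)), so the posterior is Inverse-Gamma(α + n/2, β + SS/2) = Inverse-Gamma(4, 53.755).
The mode of Inverse-Gamma(a, b) is b/(a+1) = 53.755/5 ≈ 10.751.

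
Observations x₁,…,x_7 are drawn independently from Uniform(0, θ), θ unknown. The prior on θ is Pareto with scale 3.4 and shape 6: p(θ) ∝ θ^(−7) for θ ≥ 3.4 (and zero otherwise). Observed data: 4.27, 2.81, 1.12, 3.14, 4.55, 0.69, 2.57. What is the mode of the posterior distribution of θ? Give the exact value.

The Uniform(0, θ) likelihood is θ^(−n) for θ ≥ max(xᵢ), zero otherwise. Here max(xᵢ) = 4.55.
Posterior ∝ θ^(−7) · θ^(−7) = θ^(−14) on θ ≥ max(3.4, 4.55) = 4.55.
This density is strictly decreasing in θ, so the posterior mode lies at the lower boundary of the support.

θ̂_MAP = 4.55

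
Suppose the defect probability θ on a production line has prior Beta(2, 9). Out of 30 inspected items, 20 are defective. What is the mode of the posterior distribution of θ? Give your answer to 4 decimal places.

Prior: Beta(2, 9).
Data: 20 successes in 30 trials. The binomial likelihood contributes θ^20(1−θ)^10, so the posterior is Beta(2+20, 9+10) = Beta(22, 19).
For Beta(a, b) with a, b > 1 the mode is (a−1)/(a+b−2) = 21/39 ≈ 0.5385.

θ̂_MAP = 0.5385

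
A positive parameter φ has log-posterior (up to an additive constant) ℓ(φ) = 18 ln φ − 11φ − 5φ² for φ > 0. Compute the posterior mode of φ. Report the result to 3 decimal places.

ℓ'(φ) = 18/φ − 11 − 10φ. Setting this to zero and multiplying by φ: 10φ² + 11φ − 18 = 0.
φ = (−11 + √(11² + 4·10·18)) / (2·10) = (−11 + √841) / 20 = (−11 + 29)/20 = 9/10.
ℓ''(φ) = −18/φ² − 10 < 0, confirming a maximum.

φ̂_MAP = 0.900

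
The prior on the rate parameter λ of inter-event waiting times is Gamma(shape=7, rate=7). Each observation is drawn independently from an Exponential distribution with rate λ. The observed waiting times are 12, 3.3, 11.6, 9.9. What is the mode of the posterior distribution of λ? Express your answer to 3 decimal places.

The Exponential(rate=λ) likelihood is ∝ λ^n e^(−λΣtᵢ). Here n = 4 and Σtᵢ = 12 + 3.3 + 11.6 + 9.9 = 36.8.
Posterior ∝ λ^6e^(−7λ) · λ^4e^(−36.8λ) = λ^10e^(−43.8λ), i.e. Gamma(11, 43.8).
Mode = (a−1)/b = 10/43.8 ≈ 0.228.

λ̂_MAP = 0.228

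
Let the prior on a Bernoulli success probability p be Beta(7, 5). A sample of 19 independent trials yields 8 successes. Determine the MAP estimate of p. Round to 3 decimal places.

p̂_MAP = 0.483

Prior: Beta(7, 5).
Data: 8 successes in 19 trials. The binomial likelihood contributes p^8(1−p)^11, so the posterior is Beta(7+8, 5+11) = Beta(15, 16).
For Beta(a, b) with a, b > 1 the mode is (a−1)/(a+b−2) = 14/29 ≈ 0.483.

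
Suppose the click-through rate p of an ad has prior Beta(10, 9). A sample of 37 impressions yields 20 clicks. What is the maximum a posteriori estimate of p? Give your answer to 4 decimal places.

p̂_MAP = 0.5370

Prior: Beta(10, 9).
Data: 20 successes in 37 trials. The binomial likelihood contributes p^20(1−p)^17, so the posterior is Beta(10+20, 9+17) = Beta(30, 26).
For Beta(a, b) with a, b > 1 the mode is (a−1)/(a+b−2) = 29/54 ≈ 0.5370.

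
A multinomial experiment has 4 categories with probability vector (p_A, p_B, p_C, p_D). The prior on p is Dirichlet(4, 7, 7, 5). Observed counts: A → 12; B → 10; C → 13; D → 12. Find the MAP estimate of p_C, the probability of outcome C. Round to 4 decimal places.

MAP estimate of p_C = 0.2879

The posterior is Dirichlet(αᵢ + nᵢ) = Dirichlet(16, 17, 20, 17).
For a Dirichlet(a₁,…,a_K) with all aᵢ > 1, the mode has j-th component (aⱼ − 1)/(Σaᵢ − K).
Here Σaᵢ = 70 and K = 4, so p_C = (20 − 1)/(70 − 4) = 19/66 ≈ 0.2879.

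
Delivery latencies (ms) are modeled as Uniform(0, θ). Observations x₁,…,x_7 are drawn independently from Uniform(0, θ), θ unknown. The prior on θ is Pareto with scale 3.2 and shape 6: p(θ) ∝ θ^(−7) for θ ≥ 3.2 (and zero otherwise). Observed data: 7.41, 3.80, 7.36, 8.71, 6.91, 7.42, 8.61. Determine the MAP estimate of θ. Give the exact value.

The Uniform(0, θ) likelihood is θ^(−n) for θ ≥ max(xᵢ), zero otherwise. Here max(xᵢ) = 8.71.
Posterior ∝ θ^(−7) · θ^(−7) = θ^(−14) on θ ≥ max(3.2, 8.71) = 8.71.
This density is strictly decreasing in θ, so the posterior mode lies at the lower boundary of the support.

θ̂_MAP = 8.71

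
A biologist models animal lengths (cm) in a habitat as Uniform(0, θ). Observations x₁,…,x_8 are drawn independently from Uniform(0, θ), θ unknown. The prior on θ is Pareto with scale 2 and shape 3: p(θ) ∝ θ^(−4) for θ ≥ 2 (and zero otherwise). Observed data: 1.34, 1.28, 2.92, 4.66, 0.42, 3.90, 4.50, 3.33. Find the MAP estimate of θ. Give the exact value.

θ̂_MAP = 4.66

The Uniform(0, θ) likelihood is θ^(−n) for θ ≥ max(xᵢ), zero otherwise. Here max(xᵢ) = 4.66.
Posterior ∝ θ^(−4) · θ^(−8) = θ^(−12) on θ ≥ max(2, 4.66) = 4.66.
This density is strictly decreasing in θ, so the posterior mode lies at the lower boundary of the support.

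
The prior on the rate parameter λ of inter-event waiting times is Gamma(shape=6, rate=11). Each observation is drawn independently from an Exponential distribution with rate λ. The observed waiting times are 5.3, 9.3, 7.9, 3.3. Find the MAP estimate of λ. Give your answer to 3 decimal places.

The Exponential(rate=λ) likelihood is ∝ λ^n e^(−λΣtᵢ). Here n = 4 and Σtᵢ = 5.3 + 9.3 + 7.9 + 3.3 = 25.8.
Posterior ∝ λ^5e^(−11λ) · λ^4e^(−25.8λ) = λ^9e^(−36.8λ), i.e. Gamma(10, 36.8).
Mode = (a−1)/b = 9/36.8 ≈ 0.245.

λ̂_MAP = 0.245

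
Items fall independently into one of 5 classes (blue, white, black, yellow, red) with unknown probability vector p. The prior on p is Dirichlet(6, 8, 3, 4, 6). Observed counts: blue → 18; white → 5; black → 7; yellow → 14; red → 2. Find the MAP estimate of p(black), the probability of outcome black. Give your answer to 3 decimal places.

The posterior is Dirichlet(αᵢ + nᵢ) = Dirichlet(24, 13, 10, 18, 8).
For a Dirichlet(a₁,…,a_K) with all aᵢ > 1, the mode has j-th component (aⱼ − 1)/(Σaᵢ − K).
Here Σaᵢ = 73 and K = 5, so p(black) = (10 − 1)/(73 − 5) = 9/68 ≈ 0.132.

MAP estimate of p(black) = 0.132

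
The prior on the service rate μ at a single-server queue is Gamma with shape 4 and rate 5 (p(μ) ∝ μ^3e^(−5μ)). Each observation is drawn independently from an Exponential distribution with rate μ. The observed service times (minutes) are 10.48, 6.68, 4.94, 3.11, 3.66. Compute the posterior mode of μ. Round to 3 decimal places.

The Exponential(rate=μ) likelihood is ∝ μ^n e^(−μΣtᵢ). Here n = 5 and Σtᵢ = 10.48 + 6.68 + 4.94 + 3.11 + 3.66 = 28.87.
Posterior ∝ μ^3e^(−5μ) · μ^5e^(−28.87μ) = μ^8e^(−33.87μ), i.e. Gamma(9, 33.87).
Mode = (a−1)/b = 8/33.87 ≈ 0.236.

μ̂_MAP = 0.236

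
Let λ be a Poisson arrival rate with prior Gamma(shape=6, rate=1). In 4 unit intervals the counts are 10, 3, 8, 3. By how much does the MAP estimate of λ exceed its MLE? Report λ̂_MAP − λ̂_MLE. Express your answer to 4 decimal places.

Σxᵢ = 24. Posterior is Gamma(30, 5); MAP = (30−1)/5 = 29/5 ≈ 5.80000.
MLE = x̄ = 24/4 ≈ 6.00000.
Difference = 29/5 − 24/4 = -1/5 ≈ -0.2000.

MAP − MLE = -0.2000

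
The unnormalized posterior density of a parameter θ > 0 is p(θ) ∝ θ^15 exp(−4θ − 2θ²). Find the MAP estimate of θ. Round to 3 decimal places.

θ̂_MAP = 1.500

ℓ'(θ) = 15/θ − 4 − 4θ. Setting this to zero and multiplying by θ: 4θ² + 4θ − 15 = 0.
θ = (−4 + √(4² + 4·4·15)) / (2·4) = (−4 + √256) / 8 = (−4 + 16)/8 = 3/2.
ℓ''(θ) = −15/θ² − 4 < 0, confirming a maximum.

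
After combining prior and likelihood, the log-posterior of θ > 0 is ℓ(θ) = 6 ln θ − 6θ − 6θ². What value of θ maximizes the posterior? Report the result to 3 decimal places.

ℓ'(θ) = 6/θ − 6 − 12θ. Setting this to zero and multiplying by θ: 12θ² + 6θ − 6 = 0.
θ = (−6 + √(6² + 4·12·6)) / (2·12) = (−6 + √324) / 24 = (−6 + 18)/24 = 1/2.
ℓ''(θ) = −6/θ² − 12 < 0, confirming a maximum.

θ̂_MAP = 0.500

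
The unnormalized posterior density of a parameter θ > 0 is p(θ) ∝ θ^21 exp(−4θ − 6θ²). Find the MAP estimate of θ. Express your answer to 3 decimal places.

θ̂_MAP = 1.167

ℓ'(θ) = 21/θ − 4 − 12θ. Setting this to zero and multiplying by θ: 12θ² + 4θ − 21 = 0.
θ = (−4 + √(4² + 4·12·21)) / (2·12) = (−4 + √1024) / 24 = (−4 + 32)/24 = 7/6.
ℓ''(θ) = −21/θ² − 12 < 0, confirming a maximum.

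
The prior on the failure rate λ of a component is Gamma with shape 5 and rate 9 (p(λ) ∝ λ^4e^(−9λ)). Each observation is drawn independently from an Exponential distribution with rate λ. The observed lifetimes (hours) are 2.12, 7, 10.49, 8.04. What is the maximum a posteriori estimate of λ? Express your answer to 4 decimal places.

The Exponential(rate=λ) likelihood is ∝ λ^n e^(−λΣtᵢ). Here n = 4 and Σtᵢ = 2.12 + 7 + 10.49 + 8.04 = 27.65.
Posterior ∝ λ^4e^(−9λ) · λ^4e^(−27.65λ) = λ^8e^(−36.65λ), i.e. Gamma(9, 36.65).
Mode = (a−1)/b = 8/36.65 ≈ 0.2183.

λ̂_MAP = 0.2183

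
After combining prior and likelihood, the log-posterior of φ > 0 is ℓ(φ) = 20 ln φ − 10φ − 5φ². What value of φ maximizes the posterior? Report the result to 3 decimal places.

φ̂_MAP = 1.000

ℓ'(φ) = 20/φ − 10 − 10φ. Setting this to zero and multiplying by φ: 10φ² + 10φ − 20 = 0.
φ = (−10 + √(10² + 4·10·20)) / (2·10) = (−10 + √900) / 20 = (−10 + 30)/20 = 1.
ℓ''(φ) = −20/φ² − 10 < 0, confirming a maximum.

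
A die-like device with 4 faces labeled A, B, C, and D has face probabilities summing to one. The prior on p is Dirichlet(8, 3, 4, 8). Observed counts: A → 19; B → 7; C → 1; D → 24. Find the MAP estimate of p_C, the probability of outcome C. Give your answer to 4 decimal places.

The posterior is Dirichlet(αᵢ + nᵢ) = Dirichlet(27, 10, 5, 32).
For a Dirichlet(a₁,…,a_K) with all aᵢ > 1, the mode has j-th component (aⱼ − 1)/(Σaᵢ − K).
Here Σaᵢ = 74 and K = 4, so p_C = (5 − 1)/(74 − 4) = 4/70 ≈ 0.0571.

MAP estimate of p_C = 0.0571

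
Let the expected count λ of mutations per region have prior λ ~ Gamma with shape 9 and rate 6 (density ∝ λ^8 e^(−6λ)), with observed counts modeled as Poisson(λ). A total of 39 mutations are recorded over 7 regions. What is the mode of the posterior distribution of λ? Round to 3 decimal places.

Σxᵢ = 39, n = 7.
Posterior ∝ λ^8e^(−6λ) · λ^39e^(−7λ) = λ^47e^(−13λ), i.e. Gamma(shape=48, rate=13).
The mode of a Gamma(a, b) with a ≥ 1 (shape–rate) is (a−1)/b = 47/13 ≈ 3.615.

λ̂_MAP = 3.615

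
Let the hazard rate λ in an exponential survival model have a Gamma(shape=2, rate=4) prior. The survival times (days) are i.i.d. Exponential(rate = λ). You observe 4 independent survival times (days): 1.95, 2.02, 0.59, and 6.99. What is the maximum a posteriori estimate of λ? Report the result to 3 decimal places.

λ̂_MAP = 0.322

The Exponential(rate=λ) likelihood is ∝ λ^n e^(−λΣtᵢ). Here n = 4 and Σtᵢ = 1.95 + 2.02 + 0.59 + 6.99 = 11.55.
Posterior ∝ λe^(−4λ) · λ^4e^(−11.55λ) = λ^5e^(−15.55λ), i.e. Gamma(6, 15.55).
Mode = (a−1)/b = 5/15.55 ≈ 0.322.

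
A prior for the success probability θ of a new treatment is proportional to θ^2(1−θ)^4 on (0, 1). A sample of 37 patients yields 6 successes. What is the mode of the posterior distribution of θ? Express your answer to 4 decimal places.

θ̂_MAP = 0.1860

The prior density ∝ θ^2(1−θ)^4 is the kernel of Beta(3, 5).
Data: 6 successes in 37 trials. The binomial likelihood contributes θ^6(1−θ)^31, so the posterior is Beta(3+6, 5+31) = Beta(9, 36).
For Beta(a, b) with a, b > 1 the mode is (a−1)/(a+b−2) = 8/43 ≈ 0.1860.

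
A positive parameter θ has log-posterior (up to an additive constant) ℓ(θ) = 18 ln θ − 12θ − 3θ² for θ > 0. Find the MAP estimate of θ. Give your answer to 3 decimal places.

ℓ'(θ) = 18/θ − 12 − 6θ. Setting this to zero and multiplying by θ: 6θ² + 12θ − 18 = 0.
θ = (−12 + √(12² + 4·6·18)) / (2·6) = (−12 + √576) / 12 = (−12 + 24)/12 = 1.
ℓ''(θ) = −18/θ² − 6 < 0, confirming a maximum.

θ̂_MAP = 1.000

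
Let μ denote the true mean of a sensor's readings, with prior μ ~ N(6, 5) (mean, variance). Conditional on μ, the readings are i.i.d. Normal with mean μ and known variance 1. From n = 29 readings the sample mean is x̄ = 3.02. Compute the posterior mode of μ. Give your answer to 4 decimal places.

n = 29, x̄ = 3.02.
For a Normal prior and Normal likelihood with known variance, the posterior is Normal; its mode equals its mean, the precision-weighted average.
Prior precision 1/σ₀² = 1/5 = 0.2; data precision n/σ² = 29/1 = 29.
μ̂ = (0.2·6 + 29·3.02) / (0.2 + 29) = 88.78/29.2 = 4439/1460 ≈ 3.0404.

μ̂_MAP = 3.0404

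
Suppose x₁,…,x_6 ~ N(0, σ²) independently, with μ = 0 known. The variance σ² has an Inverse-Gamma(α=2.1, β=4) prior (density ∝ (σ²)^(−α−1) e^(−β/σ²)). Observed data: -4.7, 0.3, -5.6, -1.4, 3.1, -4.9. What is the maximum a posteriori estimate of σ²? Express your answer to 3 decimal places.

σ̂²_MAP = 7.961

Sum of squared deviations about the known mean: SS = (-4.7−0)² + (0.3−0)² + (-5.6−0)² + (-1.4−0)² + (3.1−0)² + (-4.9−0)² = 89.12.
The Normal likelihood contributes (σ²)^(−n/2) exp(−SS/(2σ²)), so the posterior is Inverse-Gamma(α + n/2, β + SS/2) = Inverse-Gamma(5.1, 48.56).
The mode of Inverse-Gamma(a, b) is b/(a+1) = 48.56/6.1 ≈ 7.961.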